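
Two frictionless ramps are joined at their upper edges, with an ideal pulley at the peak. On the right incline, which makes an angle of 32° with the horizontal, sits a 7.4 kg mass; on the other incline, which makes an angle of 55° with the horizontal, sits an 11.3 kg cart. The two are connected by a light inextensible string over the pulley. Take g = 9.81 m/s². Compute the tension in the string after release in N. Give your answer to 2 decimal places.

59.18 N

Resolve each weight along its own incline: the 7.4 kg mass has component 7.4 × 9.81 × sin 32° = 38.469 N down its slope, and the 11.3 kg mass has 11.3 × 9.81 × sin 55° = 90.805 N down its slope.
The 11.3 kg side's 90.805 N exceeds the other side's 38.469 N, so that mass slides down and the 7.4 kg mass slides up. Taking that direction as positive, Newton's second law for the whole system gives 90.805 − 38.469 = (7.4 + 11.3) a, so a = 52.336 / 18.7 = 2.7987 m/s².
For the 7.4 kg mass (up-slope positive): T − 38.469 = 7.4 × 2.7987, so T = 59.179 N.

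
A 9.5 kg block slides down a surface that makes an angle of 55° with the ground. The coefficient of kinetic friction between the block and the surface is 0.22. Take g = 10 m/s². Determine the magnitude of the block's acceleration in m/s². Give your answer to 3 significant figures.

6.93 m/s²

Resolving the weight along the incline: the component pulling the block down the slope is mg sin 55° = 9.5 × 10 × 0.8192 = 77.824 N, and the normal force is N = mg cos 55° = 9.5 × 10 × 0.5736 = 54.492 N.
Kinetic friction acts up the slope with magnitude f = μN = 0.22 × 54.492 = 11.988 N.
Net force along the incline is 77.824 − 11.988 = 65.836 N, so a = 65.836 / 9.5 = 6.9301 m/s².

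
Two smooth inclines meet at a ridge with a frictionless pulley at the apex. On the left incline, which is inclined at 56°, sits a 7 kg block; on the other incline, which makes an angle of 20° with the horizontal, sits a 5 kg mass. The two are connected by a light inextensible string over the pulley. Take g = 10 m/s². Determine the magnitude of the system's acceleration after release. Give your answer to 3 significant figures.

Resolve each weight along its own incline: the 7 kg mass has component 7 × 10 × sin 56° = 58.033 N down its slope, and the 5 kg mass has 5 × 10 × sin 20° = 17.101 N down its slope.
The 7 kg side's 58.033 N exceeds the other side's 17.101 N, so that mass slides down and the 5 kg mass slides up. Taking that direction as positive, Newton's second law for the whole system gives 58.033 − 17.101 = (7 + 5) a, so a = 40.932 / 12 = 3.4110 m/s².

3.41 m/s²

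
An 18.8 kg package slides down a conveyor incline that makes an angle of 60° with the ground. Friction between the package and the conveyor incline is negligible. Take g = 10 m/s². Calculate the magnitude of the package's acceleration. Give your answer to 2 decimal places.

Resolving the weight along the incline: the component pulling the package down the slope is mg sin 60° = 18.8 × 10 × 0.8660 = 162.808 N, and the normal force is N = mg cos 60° = 18.8 × 10 × 0.5000 = 94.000 N.
With no friction the net force along the incline is 162.808 N, so a = g sin 60° = 162.808 / 18.8 = 8.6600 m/s².

8.66 m/s²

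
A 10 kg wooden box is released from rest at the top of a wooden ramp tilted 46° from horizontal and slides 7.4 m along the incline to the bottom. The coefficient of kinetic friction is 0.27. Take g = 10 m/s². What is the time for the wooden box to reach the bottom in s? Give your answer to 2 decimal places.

The weight component along the incline is mg sin 46° = 71.934 N and the normal force is N = mg cos 46° = 69.466 N.
Friction up the slope is f = μN = 0.27 × 69.466 = 18.756 N, so the net downslope force is 71.934 − 18.756 = 53.178 N and a = 53.178 / 10 = 5.3178 m/s².
Starting from rest, L = ½at², so t = √(2L/a) = √(2 × 7.4 / 5.3178) = 1.6683 s.

1.67 s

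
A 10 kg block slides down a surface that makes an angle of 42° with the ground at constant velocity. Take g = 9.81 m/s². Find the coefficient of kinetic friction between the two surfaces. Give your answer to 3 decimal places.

At constant velocity the net force along the incline is zero: mg sin 42° = μ mg cos 42°.
So μ = tan 42° = 0.6691 / 0.7431 = 0.9004.

0.900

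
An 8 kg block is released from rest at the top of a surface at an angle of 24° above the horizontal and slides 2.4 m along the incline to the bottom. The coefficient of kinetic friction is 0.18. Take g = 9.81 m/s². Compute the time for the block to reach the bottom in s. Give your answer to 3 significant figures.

The weight component along the incline is mg sin 24° = 31.921 N and the normal force is N = mg cos 24° = 71.695 N.
Friction up the slope is f = μN = 0.18 × 71.695 = 12.905 N, so the net downslope force is 31.921 − 12.905 = 19.016 N and a = 19.016 / 8 = 2.3770 m/s².
Starting from rest, L = ½at², so t = √(2L/a) = √(2 × 2.4 / 2.3770) = 1.4210 s.

1.42 s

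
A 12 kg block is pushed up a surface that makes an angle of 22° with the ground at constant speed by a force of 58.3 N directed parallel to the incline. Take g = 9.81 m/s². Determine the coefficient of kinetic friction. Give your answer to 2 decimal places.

0.13

At constant speed ΣF = 0 along the incline. The applied 58.3 N acts up the slope; the weight component mg sin 22° = 44.099 N and kinetic friction μN both act down the slope.
So 58.3 = 44.099 + μ × 109.148, giving μ = (58.3 − 44.099) / 109.148 = 0.1301.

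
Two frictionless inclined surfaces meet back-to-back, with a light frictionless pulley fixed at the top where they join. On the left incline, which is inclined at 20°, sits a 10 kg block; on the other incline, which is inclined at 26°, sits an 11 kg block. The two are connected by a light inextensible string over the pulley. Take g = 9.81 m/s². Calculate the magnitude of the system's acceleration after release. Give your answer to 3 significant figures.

0.655 m/s²

Resolve each weight along its own incline: the 10 kg mass has component 10 × 9.81 × sin 20° = 33.552 N down its slope, and the 11 kg mass has 11 × 9.81 × sin 26° = 47.305 N down its slope.
The 11 kg side's 47.305 N exceeds the other side's 33.552 N, so that mass slides down and the 10 kg mass slides up. Taking that direction as positive, Newton's second law for the whole system gives 47.305 − 33.552 = (10 + 11) a, so a = 13.753 / 21 = 0.6549 m/s².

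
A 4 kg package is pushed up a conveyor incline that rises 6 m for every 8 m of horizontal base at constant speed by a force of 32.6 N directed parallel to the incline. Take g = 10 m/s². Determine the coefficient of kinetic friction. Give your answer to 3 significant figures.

0.269

At constant speed ΣF = 0 along the incline. The applied 32.6 N acts up the slope; the weight component mg sin 36.87° = 24.000 N and kinetic friction μN both act down the slope.
So 32.6 = 24.000 + μ × 32.000, giving μ = (32.6 − 24.000) / 32.000 = 0.2688.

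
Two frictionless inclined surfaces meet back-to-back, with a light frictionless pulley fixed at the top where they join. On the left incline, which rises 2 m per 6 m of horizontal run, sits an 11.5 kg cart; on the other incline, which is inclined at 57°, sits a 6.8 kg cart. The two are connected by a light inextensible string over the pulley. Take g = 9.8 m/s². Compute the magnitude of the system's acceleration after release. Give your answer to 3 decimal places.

1.107 m/s²

Resolve each weight along its own incline: the 11.5 kg mass has component 11.5 × 9.8 × sin 18.43° = 35.639 N down its slope, and the 6.8 kg mass has 6.8 × 9.8 × sin 57° = 55.889 N down its slope.
The 6.8 kg side's 55.889 N exceeds the other side's 35.639 N, so that mass slides down and the 11.5 kg mass slides up. Taking that direction as positive, Newton's second law for the whole system gives 55.889 − 35.639 = (11.5 + 6.8) a, so a = 20.250 / 18.3 = 1.1066 m/s².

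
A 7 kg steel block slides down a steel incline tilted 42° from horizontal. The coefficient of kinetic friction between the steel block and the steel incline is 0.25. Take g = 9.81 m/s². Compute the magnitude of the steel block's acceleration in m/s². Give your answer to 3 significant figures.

4.74 m/s²

Resolving the weight along the incline: the component pulling the steel block down the slope is mg sin 42° = 7 × 9.81 × 0.6691 = 45.947 N, and the normal force is N = mg cos 42° = 7 × 9.81 × 0.7431 = 51.029 N.
Kinetic friction acts up the slope with magnitude f = μN = 0.25 × 51.029 = 12.757 N.
Net force along the incline is 45.947 − 12.757 = 33.190 N, so a = 33.190 / 7 = 4.7414 m/s².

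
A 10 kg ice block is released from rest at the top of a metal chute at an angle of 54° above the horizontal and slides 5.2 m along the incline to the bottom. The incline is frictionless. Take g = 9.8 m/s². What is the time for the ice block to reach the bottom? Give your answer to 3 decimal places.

1.145 s

The weight component along the incline is mg sin 54° = 79.284 N and the normal force is N = mg cos 54° = 57.603 N.
With no friction, a = g sin 54° = 7.9284 m/s².
Starting from rest, L = ½at², so t = √(2L/a) = √(2 × 5.2 / 7.9284) = 1.1453 s.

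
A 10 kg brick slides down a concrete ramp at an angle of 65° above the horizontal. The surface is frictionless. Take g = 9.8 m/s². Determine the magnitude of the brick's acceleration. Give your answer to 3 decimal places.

Resolving the weight along the incline: the component pulling the brick down the slope is mg sin 65° = 10 × 9.8 × 0.9063 = 88.817 N, and the normal force is N = mg cos 65° = 10 × 9.8 × 0.4226 = 41.415 N.
With no friction the net force along the incline is 88.817 N, so a = g sin 65° = 88.817 / 10 = 8.8817 m/s².

8.882 m/s²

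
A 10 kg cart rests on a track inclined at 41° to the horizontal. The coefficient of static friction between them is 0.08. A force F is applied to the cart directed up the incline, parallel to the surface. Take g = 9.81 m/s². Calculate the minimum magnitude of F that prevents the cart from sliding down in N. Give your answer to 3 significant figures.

The normal force is N = mg cos 41° = 74.037 N. With F at its minimum the cart is on the verge of sliding down, so static friction is at its maximum μ_s N = 0.08 × 74.037 = 5.923 N and acts up the slope.
Equilibrium along the incline: F + μ_s N = mg sin 41°, so F = 64.359 − 5.923 = 58.436 N.

58.4 N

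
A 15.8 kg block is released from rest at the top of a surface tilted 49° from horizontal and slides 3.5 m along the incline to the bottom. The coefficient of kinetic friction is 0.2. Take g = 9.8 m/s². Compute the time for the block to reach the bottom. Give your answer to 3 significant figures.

1.07 s

The weight component along the incline is mg sin 49° = 116.859 N and the normal force is N = mg cos 49° = 101.584 N.
Friction up the slope is f = μN = 0.2 × 101.584 = 20.317 N, so the net downslope force is 116.859 − 20.317 = 96.542 N and a = 96.542 / 15.8 = 6.1103 m/s².
Starting from rest, L = ½at², so t = √(2L/a) = √(2 × 3.5 / 6.1103) = 1.0703 s.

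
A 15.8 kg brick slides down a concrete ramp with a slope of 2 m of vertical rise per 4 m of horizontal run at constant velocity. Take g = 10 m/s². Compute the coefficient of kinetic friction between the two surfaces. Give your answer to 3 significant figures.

0.500

At constant velocity the net force along the incline is zero: mg sin 26.57° = μ mg cos 26.57°.
So μ = tan 26.57° = 0.4472 / 0.8944 = 0.5000.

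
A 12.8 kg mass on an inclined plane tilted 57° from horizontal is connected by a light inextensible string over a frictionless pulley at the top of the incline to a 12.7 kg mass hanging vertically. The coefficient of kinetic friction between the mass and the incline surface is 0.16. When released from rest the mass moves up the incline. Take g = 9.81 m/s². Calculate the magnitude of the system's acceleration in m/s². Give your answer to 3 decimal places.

0.327 m/s²

For the mass on the incline: the weight component along the slope is m₁g sin 57° = 12.8 × 9.81 × 0.8387 = 105.314 N and the normal force is N = m₁g cos 57° = 68.389 N.
Kinetic friction opposes the mass's motion up the incline: f = μN = 0.16 × 68.389 = 10.942 N acting down the slope.
Newton's second law for the mass (up-slope positive): T − 105.314 − 10.942 = 12.8 a. For the hanging mass (downward positive): 12.7 × 9.81 − T = 12.7 a.
Adding the two equations eliminates T: 8.331 = 25.5 a, so a = 0.3267 m/s².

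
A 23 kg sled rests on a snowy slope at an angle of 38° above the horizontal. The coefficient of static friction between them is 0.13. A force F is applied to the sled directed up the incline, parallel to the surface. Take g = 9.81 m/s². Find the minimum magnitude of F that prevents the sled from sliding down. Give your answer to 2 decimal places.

115.80 N

The normal force is N = mg cos 38° = 177.799 N. With F at its minimum the sled is on the verge of sliding down, so static friction is at its maximum μ_s N = 0.13 × 177.799 = 23.114 N and acts up the slope.
Equilibrium along the incline: F + μ_s N = mg sin 38°, so F = 138.912 − 23.114 = 115.798 N.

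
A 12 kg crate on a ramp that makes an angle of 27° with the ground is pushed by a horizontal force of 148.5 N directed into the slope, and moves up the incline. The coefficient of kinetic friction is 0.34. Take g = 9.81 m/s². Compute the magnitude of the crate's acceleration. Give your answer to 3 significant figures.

1.69 m/s²

The horizontal push has components F cos 27° = 148.5 × 0.8910 = 132.314 N up the incline and F sin 27° = 148.5 × 0.4540 = 67.419 N pressing into the surface.
The normal force is therefore N = mg cos 27° + F sin 27° = 104.889 + 67.419 = 172.308 N, and kinetic friction down the slope is μN = 0.34 × 172.308 = 58.585 N.
Along the incline: F cos 27° − mg sin 27° − μN = ma, so 132.314 − 53.445 − 58.585 = 12 a, giving a = 1.6903 m/s².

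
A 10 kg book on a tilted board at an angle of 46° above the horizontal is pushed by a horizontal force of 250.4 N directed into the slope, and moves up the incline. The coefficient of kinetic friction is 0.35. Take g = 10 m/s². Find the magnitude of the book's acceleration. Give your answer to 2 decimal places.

1.47 m/s²

The horizontal push has components F cos 46° = 250.4 × 0.6947 = 173.953 N up the incline and F sin 46° = 250.4 × 0.7193 = 180.113 N pressing into the surface.
The normal force is therefore N = mg cos 46° + F sin 46° = 69.470 + 180.113 = 249.583 N, and kinetic friction down the slope is μN = 0.35 × 249.583 = 87.354 N.
Along the incline: F cos 46° − mg sin 46° − μN = ma, so 173.953 − 71.930 − 87.354 = 10 a, giving a = 1.4669 m/s².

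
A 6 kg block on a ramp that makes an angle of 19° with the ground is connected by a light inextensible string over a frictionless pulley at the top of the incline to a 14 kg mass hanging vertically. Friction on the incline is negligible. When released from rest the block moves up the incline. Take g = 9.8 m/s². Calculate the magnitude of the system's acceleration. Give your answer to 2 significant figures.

For the block on the incline: the weight component along the slope is m₁g sin 19° = 6 × 9.8 × 0.3256 = 19.145 N and the normal force is N = m₁g cos 19° = 55.596 N.
Newton's second law for the block (up-slope positive): T − 19.145 = 6 a. For the hanging mass (downward positive): 14 × 9.8 − T = 14 a.
Adding the two equations eliminates T: 118.055 = 20 a, so a = 5.9028 m/s².

5.9 m/s²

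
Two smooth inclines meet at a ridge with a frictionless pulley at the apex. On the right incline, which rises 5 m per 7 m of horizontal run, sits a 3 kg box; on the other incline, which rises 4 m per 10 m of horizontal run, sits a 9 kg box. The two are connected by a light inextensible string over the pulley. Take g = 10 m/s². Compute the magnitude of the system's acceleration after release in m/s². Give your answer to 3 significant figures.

Resolve each weight along its own incline: the 3 kg mass has component 3 × 10 × sin 35.54° = 17.437 N down its slope, and the 9 kg mass has 9 × 10 × sin 21.80° = 33.425 N down its slope.
The 9 kg side's 33.425 N exceeds the other side's 17.437 N, so that mass slides down and the 3 kg mass slides up. Taking that direction as positive, Newton's second law for the whole system gives 33.425 − 17.437 = (3 + 9) a, so a = 15.988 / 12 = 1.3323 m/s².

1.33 m/s²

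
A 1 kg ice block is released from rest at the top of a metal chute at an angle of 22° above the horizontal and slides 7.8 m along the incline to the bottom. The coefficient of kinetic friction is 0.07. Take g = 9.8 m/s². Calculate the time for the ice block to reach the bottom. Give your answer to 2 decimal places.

2.27 s

The weight component along the incline is mg sin 22° = 3.671 N and the normal force is N = mg cos 22° = 9.086 N.
Friction up the slope is f = μN = 0.07 × 9.086 = 0.636 N, so the net downslope force is 3.671 − 0.636 = 3.035 N and a = 3.035 / 1 = 3.0350 m/s².
Starting from rest, L = ½at², so t = √(2L/a) = √(2 × 7.8 / 3.0350) = 2.2672 s.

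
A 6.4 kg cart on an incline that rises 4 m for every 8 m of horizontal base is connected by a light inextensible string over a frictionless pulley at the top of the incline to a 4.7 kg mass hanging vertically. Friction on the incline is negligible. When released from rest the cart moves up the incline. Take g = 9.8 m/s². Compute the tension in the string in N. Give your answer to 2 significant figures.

For the cart on the incline: the weight component along the slope is m₁g sin 26.57° = 6.4 × 9.8 × 0.4472 = 28.048 N and the normal force is N = m₁g cos 26.57° = 56.098 N.
Newton's second law for the cart (up-slope positive): T − 28.048 = 6.4 a. For the hanging mass (downward positive): 4.7 × 9.8 − T = 4.7 a.
Adding the two equations eliminates T: 18.012 = 11.1 a, so a = 1.6227 m/s².
Then from the hanging mass's equation, T = 4.7 × (9.8 − 1.6227) = 38.433 N.

38 N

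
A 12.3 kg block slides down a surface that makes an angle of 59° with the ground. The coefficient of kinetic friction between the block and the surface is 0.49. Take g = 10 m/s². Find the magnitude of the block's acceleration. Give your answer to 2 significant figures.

6.0 m/s²

Resolving the weight along the incline: the component pulling the block down the slope is mg sin 59° = 12.3 × 10 × 0.8572 = 105.436 N, and the normal force is N = mg cos 59° = 12.3 × 10 × 0.5150 = 63.345 N.
Kinetic friction acts up the slope with magnitude f = μN = 0.49 × 63.345 = 31.039 N.
Net force along the incline is 105.436 − 31.039 = 74.397 N, so a = 74.397 / 12.3 = 6.0485 m/s².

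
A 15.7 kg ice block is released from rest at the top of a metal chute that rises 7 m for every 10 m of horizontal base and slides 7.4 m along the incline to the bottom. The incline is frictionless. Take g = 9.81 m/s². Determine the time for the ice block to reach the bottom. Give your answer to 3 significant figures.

1.62 s

The weight component along the incline is mg sin 34.99° = 88.323 N and the normal force is N = mg cos 34.99° = 126.176 N.
With no friction, a = g sin 34.99° = 5.6257 m/s².
Starting from rest, L = ½at², so t = √(2L/a) = √(2 × 7.4 / 5.6257) = 1.6220 s.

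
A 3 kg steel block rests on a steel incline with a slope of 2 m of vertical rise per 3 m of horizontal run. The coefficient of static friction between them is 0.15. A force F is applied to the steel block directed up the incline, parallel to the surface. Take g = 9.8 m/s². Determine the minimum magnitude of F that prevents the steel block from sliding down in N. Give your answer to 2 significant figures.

13 N

The normal force is N = mg cos 33.69° = 24.462 N. With F at its minimum the steel block is on the verge of sliding down, so static friction is at its maximum μ_s N = 0.15 × 24.462 = 3.669 N and acts up the slope.
Equilibrium along the incline: F + μ_s N = mg sin 33.69°, so F = 16.308 − 3.669 = 12.639 N.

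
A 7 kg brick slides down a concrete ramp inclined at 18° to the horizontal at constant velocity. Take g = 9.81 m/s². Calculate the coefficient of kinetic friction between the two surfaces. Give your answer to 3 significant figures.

At constant velocity the net force along the incline is zero: mg sin 18° = μ mg cos 18°.
So μ = tan 18° = 0.3090 / 0.9511 = 0.3249.

0.325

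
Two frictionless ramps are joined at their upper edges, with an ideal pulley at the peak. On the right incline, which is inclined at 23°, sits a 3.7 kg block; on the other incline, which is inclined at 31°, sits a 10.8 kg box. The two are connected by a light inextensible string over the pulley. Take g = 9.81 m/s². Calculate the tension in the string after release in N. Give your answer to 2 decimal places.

24.49 N

Resolve each weight along its own incline: the 3.7 kg mass has component 3.7 × 9.81 × sin 23° = 14.182 N down its slope, and the 10.8 kg mass has 10.8 × 9.81 × sin 31° = 54.567 N down its slope.
The 10.8 kg side's 54.567 N exceeds the other side's 14.182 N, so that mass slides down and the 3.7 kg mass slides up. Taking that direction as positive, Newton's second law for the whole system gives 54.567 − 14.182 = (3.7 + 10.8) a, so a = 40.385 / 14.5 = 2.7852 m/s².
For the 3.7 kg mass (up-slope positive): T − 14.182 = 3.7 × 2.7852, so T = 24.487 N.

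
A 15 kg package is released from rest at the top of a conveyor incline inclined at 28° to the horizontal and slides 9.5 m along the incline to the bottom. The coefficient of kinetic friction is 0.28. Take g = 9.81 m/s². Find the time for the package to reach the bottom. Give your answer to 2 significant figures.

3.0 s

The weight component along the incline is mg sin 28° = 69.083 N and the normal force is N = mg cos 28° = 129.926 N.
Friction up the slope is f = μN = 0.28 × 129.926 = 36.379 N, so the net downslope force is 69.083 − 36.379 = 32.704 N and a = 32.704 / 15 = 2.1803 m/s².
Starting from rest, L = ½at², so t = √(2L/a) = √(2 × 9.5 / 2.1803) = 2.9520 s.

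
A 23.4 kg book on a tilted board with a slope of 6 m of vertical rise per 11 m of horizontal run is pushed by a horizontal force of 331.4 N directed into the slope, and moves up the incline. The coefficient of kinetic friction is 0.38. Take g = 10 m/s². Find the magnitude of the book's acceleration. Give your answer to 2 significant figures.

1.7 m/s²

The horizontal push has components F cos 28.61° = 331.4 × 0.8779 = 290.936 N up the incline and F sin 28.61° = 331.4 × 0.4789 = 158.707 N pressing into the surface.
The normal force is therefore N = mg cos 28.61° + F sin 28.61° = 205.429 + 158.707 = 364.136 N, and kinetic friction down the slope is μN = 0.38 × 364.136 = 138.372 N.
Along the incline: F cos 28.61° − mg sin 28.61° − μN = ma, so 290.936 − 112.063 − 138.372 = 23.4 a, giving a = 1.7308 m/s².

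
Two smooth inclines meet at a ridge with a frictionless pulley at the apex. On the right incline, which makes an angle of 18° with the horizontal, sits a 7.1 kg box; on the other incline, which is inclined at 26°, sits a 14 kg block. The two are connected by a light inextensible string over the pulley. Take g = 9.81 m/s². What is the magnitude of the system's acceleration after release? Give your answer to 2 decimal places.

Resolve each weight along its own incline: the 7.1 kg mass has component 7.1 × 9.81 × sin 18° = 21.523 N down its slope, and the 14 kg mass has 14 × 9.81 × sin 26° = 60.206 N down its slope.
The 14 kg side's 60.206 N exceeds the other side's 21.523 N, so that mass slides down and the 7.1 kg mass slides up. Taking that direction as positive, Newton's second law for the whole system gives 60.206 − 21.523 = (7.1 + 14) a, so a = 38.683 / 21.1 = 1.8333 m/s².

1.83 m/s²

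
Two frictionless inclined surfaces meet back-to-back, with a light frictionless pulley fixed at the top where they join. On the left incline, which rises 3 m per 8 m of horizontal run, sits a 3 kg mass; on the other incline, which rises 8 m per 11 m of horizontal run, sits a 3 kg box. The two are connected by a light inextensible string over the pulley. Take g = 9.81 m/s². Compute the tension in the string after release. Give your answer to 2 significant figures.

14 N

Resolve each weight along its own incline: the 3 kg mass has component 3 × 9.81 × sin 20.56° = 10.334 N down its slope, and the 3 kg mass has 3 × 9.81 × sin 36.03° = 17.310 N down its slope.
The 3 kg side's 17.310 N exceeds the other side's 10.334 N, so that mass slides down and the 3 kg mass slides up. Taking that direction as positive, Newton's second law for the whole system gives 17.310 − 10.334 = (3 + 3) a, so a = 6.976 / 6 = 1.1627 m/s².
For the 3 kg mass (up-slope positive): T − 10.334 = 3 × 1.1627, so T = 13.822 N.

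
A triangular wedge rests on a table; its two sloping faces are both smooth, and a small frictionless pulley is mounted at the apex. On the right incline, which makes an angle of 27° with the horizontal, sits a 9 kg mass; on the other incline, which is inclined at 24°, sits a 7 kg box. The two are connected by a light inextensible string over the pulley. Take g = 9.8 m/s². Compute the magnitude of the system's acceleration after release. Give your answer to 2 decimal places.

0.76 m/s²

Resolve each weight along its own incline: the 9 kg mass has component 9 × 9.8 × sin 27° = 40.042 N down its slope, and the 7 kg mass has 7 × 9.8 × sin 24° = 27.902 N down its slope.
The 9 kg side's 40.042 N exceeds the other side's 27.902 N, so that mass slides down and the 7 kg mass slides up. Taking that direction as positive, Newton's second law for the whole system gives 40.042 − 27.902 = (9 + 7) a, so a = 12.140 / 16 = 0.7588 m/s².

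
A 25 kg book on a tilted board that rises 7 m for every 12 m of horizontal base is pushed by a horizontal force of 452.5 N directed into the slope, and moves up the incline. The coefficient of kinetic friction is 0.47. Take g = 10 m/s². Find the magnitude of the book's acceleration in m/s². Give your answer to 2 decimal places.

The horizontal push has components F cos 30.26° = 452.5 × 0.8638 = 390.870 N up the incline and F sin 30.26° = 452.5 × 0.5039 = 228.015 N pressing into the surface.
The normal force is therefore N = mg cos 30.26° + F sin 30.26° = 215.950 + 228.015 = 443.965 N, and kinetic friction down the slope is μN = 0.47 × 443.965 = 208.664 N.
Along the incline: F cos 30.26° − mg sin 30.26° − μN = ma, so 390.870 − 125.975 − 208.664 = 25 a, giving a = 2.2492 m/s².

2.25 m/s²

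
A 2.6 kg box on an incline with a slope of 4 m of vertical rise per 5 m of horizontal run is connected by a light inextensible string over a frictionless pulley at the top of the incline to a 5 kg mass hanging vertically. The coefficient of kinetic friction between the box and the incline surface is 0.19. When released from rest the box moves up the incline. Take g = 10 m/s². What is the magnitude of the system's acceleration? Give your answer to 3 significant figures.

3.93 m/s²

For the box on the incline: the weight component along the slope is m₁g sin 38.66° = 2.6 × 10 × 0.6247 = 16.242 N and the normal force is N = m₁g cos 38.66° = 20.303 N.
Kinetic friction opposes the box's motion up the incline: f = μN = 0.19 × 20.303 = 3.858 N acting down the slope.
Newton's second law for the box (up-slope positive): T − 16.242 − 3.858 = 2.6 a. For the hanging mass (downward positive): 5 × 10 − T = 5 a.
Adding the two equations eliminates T: 29.900 = 7.6 a, so a = 3.9342 m/s².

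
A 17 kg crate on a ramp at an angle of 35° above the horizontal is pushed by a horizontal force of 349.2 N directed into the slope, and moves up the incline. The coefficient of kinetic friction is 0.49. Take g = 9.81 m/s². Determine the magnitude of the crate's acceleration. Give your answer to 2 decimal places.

The horizontal push has components F cos 35° = 349.2 × 0.8192 = 286.065 N up the incline and F sin 35° = 349.2 × 0.5736 = 200.301 N pressing into the surface.
The normal force is therefore N = mg cos 35° + F sin 35° = 136.618 + 200.301 = 336.919 N, and kinetic friction down the slope is μN = 0.49 × 336.919 = 165.090 N.
Along the incline: F cos 35° − mg sin 35° − μN = ma, so 286.065 − 95.659 − 165.090 = 17 a, giving a = 1.4892 m/s².

1.49 m/s²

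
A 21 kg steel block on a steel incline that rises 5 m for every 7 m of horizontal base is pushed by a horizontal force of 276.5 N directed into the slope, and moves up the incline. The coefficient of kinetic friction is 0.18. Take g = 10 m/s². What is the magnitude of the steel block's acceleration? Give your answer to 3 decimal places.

2.060 m/s²

The horizontal push has components F cos 35.54° = 276.5 × 0.8137 = 224.988 N up the incline and F sin 35.54° = 276.5 × 0.5812 = 160.702 N pressing into the surface.
The normal force is therefore N = mg cos 35.54° + F sin 35.54° = 170.877 + 160.702 = 331.579 N, and kinetic friction down the slope is μN = 0.18 × 331.579 = 59.684 N.
Along the incline: F cos 35.54° − mg sin 35.54° − μN = ma, so 224.988 − 122.052 − 59.684 = 21 a, giving a = 2.0596 m/s².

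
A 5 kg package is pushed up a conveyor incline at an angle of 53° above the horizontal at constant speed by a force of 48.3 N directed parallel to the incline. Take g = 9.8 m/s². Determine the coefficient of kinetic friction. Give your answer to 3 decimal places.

0.311

At constant speed ΣF = 0 along the incline. The applied 48.3 N acts up the slope; the weight component mg sin 53° = 39.133 N and kinetic friction μN both act down the slope.
So 48.3 = 39.133 + μ × 29.489, giving μ = (48.3 − 39.133) / 29.489 = 0.3109.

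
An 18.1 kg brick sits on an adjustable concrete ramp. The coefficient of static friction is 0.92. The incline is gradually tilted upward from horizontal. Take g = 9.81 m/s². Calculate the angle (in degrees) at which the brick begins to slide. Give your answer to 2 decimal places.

At the threshold of sliding, static friction is at its maximum μ_s N and exactly balances the weight component along the incline: mg sin θ = μ_s mg cos θ.
Hence tan θ = μ_s = 0.92, so θ = arctan(0.92) = 42.6141°.

42.61°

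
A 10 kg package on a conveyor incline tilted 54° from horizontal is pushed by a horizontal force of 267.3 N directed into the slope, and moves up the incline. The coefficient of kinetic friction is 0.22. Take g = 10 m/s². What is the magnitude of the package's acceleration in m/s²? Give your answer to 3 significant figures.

1.57 m/s²

The horizontal push has components F cos 54° = 267.3 × 0.5878 = 157.119 N up the incline and F sin 54° = 267.3 × 0.8090 = 216.246 N pressing into the surface.
The normal force is therefore N = mg cos 54° + F sin 54° = 58.780 + 216.246 = 275.026 N, and kinetic friction down the slope is μN = 0.22 × 275.026 = 60.506 N.
Along the incline: F cos 54° − mg sin 54° − μN = ma, so 157.119 − 80.900 − 60.506 = 10 a, giving a = 1.5713 m/s².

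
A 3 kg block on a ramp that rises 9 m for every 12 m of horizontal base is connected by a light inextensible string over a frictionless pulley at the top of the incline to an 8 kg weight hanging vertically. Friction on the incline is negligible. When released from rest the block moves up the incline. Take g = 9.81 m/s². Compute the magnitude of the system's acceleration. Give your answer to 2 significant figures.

5.5 m/s²

For the block on the incline: the weight component along the slope is m₁g sin 36.87° = 3 × 9.81 × 0.6000 = 17.658 N and the normal force is N = m₁g cos 36.87° = 23.544 N.
Newton's second law for the block (up-slope positive): T − 17.658 = 3 a. For the hanging weight (downward positive): 8 × 9.81 − T = 8 a.
Adding the two equations eliminates T: 60.822 = 11 a, so a = 5.5293 m/s².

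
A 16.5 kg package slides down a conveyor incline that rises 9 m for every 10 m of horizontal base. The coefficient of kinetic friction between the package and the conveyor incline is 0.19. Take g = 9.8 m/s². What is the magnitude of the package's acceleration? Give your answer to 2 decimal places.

Resolving the weight along the incline: the component pulling the package down the slope is mg sin 41.99° = 16.5 × 9.8 × 0.6690 = 108.177 N, and the normal force is N = mg cos 41.99° = 16.5 × 9.8 × 0.7433 = 120.192 N.
Kinetic friction acts up the slope with magnitude f = μN = 0.19 × 120.192 = 22.836 N.
Net force along the incline is 108.177 − 22.836 = 85.341 N, so a = 85.341 / 16.5 = 5.1722 m/s².

5.17 m/s²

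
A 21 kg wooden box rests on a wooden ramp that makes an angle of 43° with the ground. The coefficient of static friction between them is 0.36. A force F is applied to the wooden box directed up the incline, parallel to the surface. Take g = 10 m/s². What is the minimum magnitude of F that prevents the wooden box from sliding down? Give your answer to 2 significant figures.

The normal force is N = mg cos 43° = 153.584 N. With F at its minimum the wooden box is on the verge of sliding down, so static friction is at its maximum μ_s N = 0.36 × 153.584 = 55.290 N and acts up the slope.
Equilibrium along the incline: F + μ_s N = mg sin 43°, so F = 143.220 − 55.290 = 87.930 N.

88 N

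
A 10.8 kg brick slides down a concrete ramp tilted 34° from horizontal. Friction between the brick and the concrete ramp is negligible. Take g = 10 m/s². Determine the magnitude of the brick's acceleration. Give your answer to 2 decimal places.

Resolving the weight along the incline: the component pulling the brick down the slope is mg sin 34° = 10.8 × 10 × 0.5592 = 60.394 N, and the normal force is N = mg cos 34° = 10.8 × 10 × 0.8290 = 89.532 N.
With no friction the net force along the incline is 60.394 N, so a = g sin 34° = 60.394 / 10.8 = 5.5920 m/s².

5.59 m/s²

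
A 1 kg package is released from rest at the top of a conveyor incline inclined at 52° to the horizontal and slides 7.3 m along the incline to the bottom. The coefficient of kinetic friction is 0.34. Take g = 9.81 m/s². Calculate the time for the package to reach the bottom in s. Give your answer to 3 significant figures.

The weight component along the incline is mg sin 52° = 7.730 N and the normal force is N = mg cos 52° = 6.040 N.
Friction up the slope is f = μN = 0.34 × 6.040 = 2.054 N, so the net downslope force is 7.730 − 2.054 = 5.676 N and a = 5.676 / 1 = 5.6760 m/s².
Starting from rest, L = ½at², so t = √(2L/a) = √(2 × 7.3 / 5.6760) = 1.6038 s.

1.60 s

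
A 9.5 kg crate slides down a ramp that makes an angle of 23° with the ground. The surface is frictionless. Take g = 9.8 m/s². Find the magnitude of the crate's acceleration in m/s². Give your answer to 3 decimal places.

3.829 m/s²

Resolving the weight along the incline: the component pulling the crate down the slope is mg sin 23° = 9.5 × 9.8 × 0.3907 = 36.374 N, and the normal force is N = mg cos 23° = 9.5 × 9.8 × 0.9205 = 85.699 N.
With no friction the net force along the incline is 36.374 N, so a = g sin 23° = 36.374 / 9.5 = 3.8288 m/s².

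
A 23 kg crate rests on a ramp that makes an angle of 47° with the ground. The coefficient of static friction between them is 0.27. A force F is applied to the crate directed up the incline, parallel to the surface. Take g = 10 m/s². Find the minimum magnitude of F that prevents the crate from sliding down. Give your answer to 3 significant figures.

The normal force is N = mg cos 47° = 156.860 N. With F at its minimum the crate is on the verge of sliding down, so static friction is at its maximum μ_s N = 0.27 × 156.860 = 42.352 N and acts up the slope.
Equilibrium along the incline: F + μ_s N = mg sin 47°, so F = 168.211 − 42.352 = 125.859 N.

126 N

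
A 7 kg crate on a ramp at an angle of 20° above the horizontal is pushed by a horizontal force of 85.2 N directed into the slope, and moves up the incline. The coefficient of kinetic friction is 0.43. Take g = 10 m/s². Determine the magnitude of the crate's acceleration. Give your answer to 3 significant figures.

2.19 m/s²

The horizontal push has components F cos 20° = 85.2 × 0.9397 = 80.062 N up the incline and F sin 20° = 85.2 × 0.3420 = 29.138 N pressing into the surface.
The normal force is therefore N = mg cos 20° + F sin 20° = 65.779 + 29.138 = 94.917 N, and kinetic friction down the slope is μN = 0.43 × 94.917 = 40.814 N.
Along the incline: F cos 20° − mg sin 20° − μN = ma, so 80.062 − 23.940 − 40.814 = 7 a, giving a = 2.1869 m/s².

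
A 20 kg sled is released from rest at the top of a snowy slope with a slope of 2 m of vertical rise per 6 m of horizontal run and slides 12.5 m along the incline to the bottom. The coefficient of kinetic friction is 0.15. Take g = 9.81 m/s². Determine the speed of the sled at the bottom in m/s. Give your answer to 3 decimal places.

6.531 m/s

The weight component along the incline is mg sin 18.43° = 62.044 N and the normal force is N = mg cos 18.43° = 186.132 N.
Friction up the slope is f = μN = 0.15 × 186.132 = 27.920 N, so the net downslope force is 62.044 − 27.920 = 34.124 N and a = 34.124 / 20 = 1.7062 m/s².
Starting from rest over a distance of 12.5 m, v² = 2aL = 2 × 1.7062 × 12.5 = 42.6550, so v = 6.5311 m/s.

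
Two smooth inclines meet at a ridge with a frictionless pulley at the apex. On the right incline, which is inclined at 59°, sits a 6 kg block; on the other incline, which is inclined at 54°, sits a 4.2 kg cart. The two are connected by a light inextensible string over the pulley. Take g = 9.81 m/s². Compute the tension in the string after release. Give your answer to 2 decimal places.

Resolve each weight along its own incline: the 6 kg mass has component 6 × 9.81 × sin 59° = 50.453 N down its slope, and the 4.2 kg mass has 4.2 × 9.81 × sin 54° = 33.333 N down its slope.
The 6 kg side's 50.453 N exceeds the other side's 33.333 N, so that mass slides down and the 4.2 kg mass slides up. Taking that direction as positive, Newton's second law for the whole system gives 50.453 − 33.333 = (6 + 4.2) a, so a = 17.120 / 10.2 = 1.6784 m/s².
For the 4.2 kg mass (up-slope positive): T − 33.333 = 4.2 × 1.6784, so T = 40.382 N.

40.38 N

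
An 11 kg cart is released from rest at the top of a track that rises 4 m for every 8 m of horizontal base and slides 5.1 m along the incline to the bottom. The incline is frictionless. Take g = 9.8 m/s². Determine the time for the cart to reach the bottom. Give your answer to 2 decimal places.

1.53 s

The weight component along the incline is mg sin 26.57° = 48.210 N and the normal force is N = mg cos 26.57° = 96.419 N.
With no friction, a = g sin 26.57° = 4.3827 m/s².
Starting from rest, L = ½at², so t = √(2L/a) = √(2 × 5.1 / 4.3827) = 1.5256 s.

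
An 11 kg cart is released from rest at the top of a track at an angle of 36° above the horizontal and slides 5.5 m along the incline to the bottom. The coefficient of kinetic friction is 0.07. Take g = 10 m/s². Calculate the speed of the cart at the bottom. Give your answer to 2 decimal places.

7.64 m/s

The weight component along the incline is mg sin 36° = 64.656 N and the normal force is N = mg cos 36° = 88.992 N.
Friction up the slope is f = μN = 0.07 × 88.992 = 6.229 N, so the net downslope force is 64.656 − 6.229 = 58.427 N and a = 58.427 / 11 = 5.3115 m/s².
Starting from rest over a distance of 5.5 m, v² = 2aL = 2 × 5.3115 × 5.5 = 58.4265, so v = 7.6437 m/s.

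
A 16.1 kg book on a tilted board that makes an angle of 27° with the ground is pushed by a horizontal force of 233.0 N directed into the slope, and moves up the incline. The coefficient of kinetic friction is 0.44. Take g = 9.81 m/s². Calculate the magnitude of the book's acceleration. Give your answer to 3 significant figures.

1.70 m/s²

The horizontal push has components F cos 27° = 233.0 × 0.8910 = 207.603 N up the incline and F sin 27° = 233.0 × 0.4540 = 105.782 N pressing into the surface.
The normal force is therefore N = mg cos 27° + F sin 27° = 140.725 + 105.782 = 246.507 N, and kinetic friction down the slope is μN = 0.44 × 246.507 = 108.463 N.
Along the incline: F cos 27° − mg sin 27° − μN = ma, so 207.603 − 71.705 − 108.463 = 16.1 a, giving a = 1.7040 m/s².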